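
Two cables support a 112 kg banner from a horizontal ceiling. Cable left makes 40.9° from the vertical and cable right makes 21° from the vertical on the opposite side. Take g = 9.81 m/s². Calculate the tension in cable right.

Angles from the horizontal: cable left is 90° − 40.9° = 49.1°, cable right is 90° − 21° = 69°.
Weight W = 112 × 9.81 = 1099 N acts straight down.
Horizontal: T_left cos 49.1° = T_right cos 69°  →  T_left = 0.5473 T_right.
Vertical: T_left sin 49.1° + T_right sin 69° = 1099.
Substituting the horizontal relation into the vertical equation gives 1.347 T_right = 1099, so T_right = 815.5 N.

T_right ≈ 816 N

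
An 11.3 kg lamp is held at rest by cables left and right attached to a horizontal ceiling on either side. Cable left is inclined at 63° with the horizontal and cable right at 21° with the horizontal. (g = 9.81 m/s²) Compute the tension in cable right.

Weight W = 11.3 × 9.81 = 110.9 N acts straight down.
Horizontal: T_left cos 63° = T_right cos 21°  →  T_left = 2.056 T_right.
Vertical: T_left sin 63° + T_right sin 21° = 110.9.
Substituting the horizontal relation into the vertical equation gives 2.191 T_right = 110.9, so T_right = 50.6 N.

T_right ≈ 50.6 N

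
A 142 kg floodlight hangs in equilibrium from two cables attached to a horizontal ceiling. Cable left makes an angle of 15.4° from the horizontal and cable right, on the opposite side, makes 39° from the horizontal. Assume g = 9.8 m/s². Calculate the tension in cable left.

T_left ≈ 1330 N

Weight W = 142 × 9.8 = 1392 N acts straight down.
Horizontal: T_left cos 15.4° = T_right cos 39°  →  T_right = 1.241 T_left.
Vertical: T_left sin 15.4° + T_right sin 39° = 1392.
Substituting the horizontal relation into the vertical equation gives 1.046 T_left = 1392, so T_left = 1330 N.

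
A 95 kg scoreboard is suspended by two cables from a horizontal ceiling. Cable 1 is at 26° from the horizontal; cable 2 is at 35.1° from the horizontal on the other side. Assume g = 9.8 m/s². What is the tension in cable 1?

Weight W = 95 × 9.8 = 931 N acts straight down.
Horizontal: T_1 cos 26° = T_2 cos 35.1°  →  T_2 = 1.099 T_1.
Vertical: T_1 sin 26° + T_2 sin 35.1° = 931.
Substituting the horizontal relation into the vertical equation gives 1.07 T_1 = 931, so T_1 = 870 N.

T_1 ≈ 870 N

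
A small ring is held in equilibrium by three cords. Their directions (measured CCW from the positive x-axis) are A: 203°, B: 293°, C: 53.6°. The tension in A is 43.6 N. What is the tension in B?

Resolve: ΣF_x = 43.6 cos 203° + T_B cos 293° + T_C cos 53.6° = 0.
        ΣF_y = 43.6 sin 203° + T_B sin 293° + T_C sin 53.6° = 0.
The known terms sum to (-40.13, -17.04) N, so 0.3907 T_B + 0.5934 T_C = 40.13 and -0.9205 T_B + 0.8049 T_C = 17.04.
Solving simultaneously: T_B = 25.78 N, T_C = 50.65 N.

T_B ≈ 25.8 N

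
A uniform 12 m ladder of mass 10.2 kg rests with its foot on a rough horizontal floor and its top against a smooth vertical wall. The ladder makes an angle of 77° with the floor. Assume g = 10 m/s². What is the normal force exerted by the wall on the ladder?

N_wall ≈ 11.8 N

Torques about the foot: N_wall · 12 sin 77° = 10.2×10×6 cos 77° → N_wall = 11.774 N.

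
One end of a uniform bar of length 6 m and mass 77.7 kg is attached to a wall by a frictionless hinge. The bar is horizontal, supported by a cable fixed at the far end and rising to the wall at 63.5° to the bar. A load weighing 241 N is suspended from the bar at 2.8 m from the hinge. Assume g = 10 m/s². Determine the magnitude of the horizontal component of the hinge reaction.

H_x ≈ 250 N

Take torques about the hinge: T sin 63.5° · 6 = 77.7×10×3 + 241×2.8 = 3005.8 N·m.
So T = 3005.8 / (0.8949 × 6) = 559.78 N.
ΣF_x = 0: H_x = T cos 63.5° = 249.77 N.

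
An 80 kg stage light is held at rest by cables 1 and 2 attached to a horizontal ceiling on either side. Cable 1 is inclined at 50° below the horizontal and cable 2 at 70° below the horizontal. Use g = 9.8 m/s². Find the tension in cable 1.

Weight W = 80 × 9.8 = 784 N acts straight down.
Horizontal: T_1 cos 50° = T_2 cos 70°  →  T_2 = 1.879 T_1.
Vertical: T_1 sin 50° + T_2 sin 70° = 784.
Substituting the horizontal relation into the vertical equation gives 2.532 T_1 = 784, so T_1 = 309.6 N.

T_1 ≈ 310 N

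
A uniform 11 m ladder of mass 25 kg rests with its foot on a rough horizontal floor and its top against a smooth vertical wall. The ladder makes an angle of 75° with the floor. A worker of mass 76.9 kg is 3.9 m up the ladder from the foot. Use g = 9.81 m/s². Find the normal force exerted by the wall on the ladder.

N_wall ≈ 105 N

Torques about the foot: N_wall · 11 sin 75° = 25×9.81×5.5 cos 75° + 76.9×9.81×3.9 cos 75° → N_wall = 104.52 N.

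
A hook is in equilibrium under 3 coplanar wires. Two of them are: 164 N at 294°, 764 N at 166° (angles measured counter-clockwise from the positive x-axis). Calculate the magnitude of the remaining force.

F ≈ 676 N

Sum the known components: ΣF_x = -674.6 N, ΣF_y = 35.01 N.
For equilibrium the remaining force must supply (−ΣF_x, −ΣF_y) = (674.6, -35.01) N.
Magnitude = √((674.6)² + (-35.01)²) = 675.5 N; direction = atan2(-35.01, 674.6) = 357.0°.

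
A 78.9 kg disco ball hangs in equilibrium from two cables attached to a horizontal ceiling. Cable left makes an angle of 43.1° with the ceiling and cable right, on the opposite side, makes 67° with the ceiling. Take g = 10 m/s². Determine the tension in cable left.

T_left ≈ 328 N

Weight W = 78.9 × 10 = 789 N acts straight down.
Horizontal: T_left cos 43.1° = T_right cos 67°  →  T_right = 1.869 T_left.
Vertical: T_left sin 43.1° + T_right sin 67° = 789.
Substituting the horizontal relation into the vertical equation gives 2.403 T_left = 789, so T_left = 328.3 N.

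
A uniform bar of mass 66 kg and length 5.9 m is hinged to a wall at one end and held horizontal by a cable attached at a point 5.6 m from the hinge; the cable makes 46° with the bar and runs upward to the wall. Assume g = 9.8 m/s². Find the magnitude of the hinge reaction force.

|H| ≈ 449 N

Take torques about the hinge: T sin 46° · 5.6 = 66×9.8×2.95 = 1908.1 N·m.
So T = 1908.1 / (0.7193 × 5.6) = 473.66 N.
ΣF_x = 0: H_x = T cos 46° = 329.03 N.
ΣF_y = 0: H_y = (66×9.8) − T sin 46° = 646.8 − 340.73 = 306.07 N.
|H| = √(H_x² + H_y²) = √((329.03)² + (306.07)²) = 449.38 N.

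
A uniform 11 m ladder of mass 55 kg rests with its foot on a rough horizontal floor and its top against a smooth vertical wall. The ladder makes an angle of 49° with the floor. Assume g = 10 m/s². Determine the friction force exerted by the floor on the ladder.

Torques about the foot: N_wall · 11 sin 49° = 55×10×5.5 cos 49° → N_wall = 239.05 N.
ΣF_x = 0: f_floor = N_wall = 239.05 N.

f ≈ 239 N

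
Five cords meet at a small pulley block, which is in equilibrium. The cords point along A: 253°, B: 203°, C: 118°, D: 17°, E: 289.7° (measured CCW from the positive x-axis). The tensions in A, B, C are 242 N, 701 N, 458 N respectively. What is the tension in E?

T_E ≈ 176 N

Resolve: ΣF_x = 242 cos 253° + 701 cos 203° + 458 cos 118° + T_D cos 17° + T_E cos 289.7° = 0.
        ΣF_y = 242 sin 253° + 701 sin 203° + 458 sin 118° + T_D sin 17° + T_E sin 289.7° = 0.
The known terms sum to (-931, -100.9) N, so 0.9563 T_D + 0.3371 T_E = 931 and 0.2924 T_D − 0.9415 T_E = 100.9.
Solving simultaneously: T_D = 911.6 N, T_E = 175.9 N.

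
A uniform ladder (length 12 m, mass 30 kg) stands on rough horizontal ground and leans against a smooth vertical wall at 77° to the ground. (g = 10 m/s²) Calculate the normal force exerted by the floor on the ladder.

N_floor ≈ 300 N

ΣF_y = 0: N_floor = 30×10 = 300 N.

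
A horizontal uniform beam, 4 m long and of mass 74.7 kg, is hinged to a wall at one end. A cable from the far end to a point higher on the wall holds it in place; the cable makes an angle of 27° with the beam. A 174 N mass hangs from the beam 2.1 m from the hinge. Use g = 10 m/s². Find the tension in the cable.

T ≈ 1020 N

Take torques about the hinge: T sin 27° · 4 = 74.7×10×2 + 174×2.1 = 1859.4 N·m.
So T = 1859.4 / (0.4540 × 4) = 1023.9 N.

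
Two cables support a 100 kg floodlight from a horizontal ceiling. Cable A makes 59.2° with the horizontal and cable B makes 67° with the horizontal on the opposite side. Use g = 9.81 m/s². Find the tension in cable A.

T_A ≈ 475 N

Weight W = 100 × 9.81 = 981 N acts straight down.
Horizontal: T_A cos 59.2° = T_B cos 67°  →  T_B = 1.31 T_A.
Vertical: T_A sin 59.2° + T_B sin 67° = 981.
Substituting the horizontal relation into the vertical equation gives 2.065 T_A = 981, so T_A = 475 N.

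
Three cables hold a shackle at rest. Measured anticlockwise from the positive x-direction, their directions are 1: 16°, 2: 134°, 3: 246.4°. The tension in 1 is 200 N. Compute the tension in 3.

Resolve: ΣF_x = 200 cos 16° + T_2 cos 134° + T_3 cos 246.4° = 0.
        ΣF_y = 200 sin 16° + T_2 sin 134° + T_3 sin 246.4° = 0.
The known terms sum to (192.3, 55.13) N, so -0.6947 T_2 − 0.4003 T_3 = -192.3 and 0.7193 T_2 − 0.9164 T_3 = -55.13.
Solving simultaneously: T_2 = 166.7 N, T_3 = 191 N.

T_3 ≈ 191 N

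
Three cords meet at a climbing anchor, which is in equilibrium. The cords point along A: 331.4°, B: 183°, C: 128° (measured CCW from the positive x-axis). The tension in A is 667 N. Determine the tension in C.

Resolve: ΣF_x = 667 cos 331.4° + T_B cos 183° + T_C cos 128° = 0.
        ΣF_y = 667 sin 331.4° + T_B sin 183° + T_C sin 128° = 0.
The known terms sum to (585.6, -319.3) N, so -0.9986 T_B − 0.6157 T_C = -585.6 and -0.0523 T_B + 0.7880 T_C = 319.3.
Solving simultaneously: T_B = 323.4 N, T_C = 426.7 N.

T_C ≈ 427 N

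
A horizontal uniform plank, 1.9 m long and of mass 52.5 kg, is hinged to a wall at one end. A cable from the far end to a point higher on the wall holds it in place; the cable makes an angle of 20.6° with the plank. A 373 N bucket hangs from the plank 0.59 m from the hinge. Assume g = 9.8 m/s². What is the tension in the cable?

T ≈ 1060 N

Take torques about the hinge: T sin 20.6° · 1.9 = 52.5×9.8×0.95 + 373×0.59 = 708.85 N·m.
So T = 708.85 / (0.3518 × 1.9) = 1060.4 N.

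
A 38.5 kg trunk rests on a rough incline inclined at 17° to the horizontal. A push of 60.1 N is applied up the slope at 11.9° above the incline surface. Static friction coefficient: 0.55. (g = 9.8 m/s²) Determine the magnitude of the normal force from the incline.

N ≈ 348 N

Axes along / perpendicular to the incline. W sin 17° = 110.3 N down-slope; W cos 17° = 360.8 N into the surface.
Perpendicular: N = W cos 17° − P sin 11.9° = 360.8 − 12.39 = 348.4 N.
Along incline: P cos 11.9° + f = W sin 17° (friction acts up-slope) → f = 110.3 − 58.81 = 51.5 N.
|f| = 51.5 N ≤ μN = 191.6 N, so the trunk is indeed static.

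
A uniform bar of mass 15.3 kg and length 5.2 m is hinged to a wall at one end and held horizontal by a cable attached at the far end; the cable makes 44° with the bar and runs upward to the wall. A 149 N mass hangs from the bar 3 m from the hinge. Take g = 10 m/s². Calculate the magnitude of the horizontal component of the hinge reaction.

Take torques about the hinge: T sin 44° · 5.2 = 15.3×10×2.6 + 149×3 = 844.8 N·m.
So T = 844.8 / (0.6947 × 5.2) = 233.87 N.
ΣF_x = 0: H_x = T cos 44° = 168.23 N.

H_x ≈ 168 N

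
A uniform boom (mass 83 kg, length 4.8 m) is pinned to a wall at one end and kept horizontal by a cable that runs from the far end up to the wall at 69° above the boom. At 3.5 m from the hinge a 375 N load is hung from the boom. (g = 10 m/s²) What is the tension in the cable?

Take torques about the hinge: T sin 69° · 4.8 = 83×10×2.4 + 375×3.5 = 3304.5 N·m.
So T = 3304.5 / (0.9336 × 4.8) = 737.42 N.

T ≈ 737 N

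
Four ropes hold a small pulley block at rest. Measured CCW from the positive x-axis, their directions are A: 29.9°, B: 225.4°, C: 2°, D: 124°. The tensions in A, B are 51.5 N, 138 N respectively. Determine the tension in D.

T_D ≈ 83.4 N

Resolve: ΣF_x = 51.5 cos 29.9° + 138 cos 225.4° + T_C cos 2° + T_D cos 124° = 0.
        ΣF_y = 51.5 sin 29.9° + 138 sin 225.4° + T_C sin 2° + T_D sin 124° = 0.
The known terms sum to (-52.25, -72.59) N, so 0.9994 T_C − 0.5592 T_D = 52.25 and 0.0349 T_C + 0.8290 T_D = 72.59.
Solving simultaneously: T_C = 98.94 N, T_D = 83.39 N.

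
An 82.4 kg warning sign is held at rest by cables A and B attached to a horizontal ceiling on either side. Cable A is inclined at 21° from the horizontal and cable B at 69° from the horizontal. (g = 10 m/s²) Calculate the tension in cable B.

Weight W = 82.4 × 10 = 824 N acts straight down.
Horizontal: T_A cos 21° = T_B cos 69°  →  T_A = 0.3839 T_B.
Vertical: T_A sin 21° + T_B sin 69° = 824.
Substituting the horizontal relation into the vertical equation gives 1.071 T_B = 824, so T_B = 769.3 N.

T_B ≈ 769 N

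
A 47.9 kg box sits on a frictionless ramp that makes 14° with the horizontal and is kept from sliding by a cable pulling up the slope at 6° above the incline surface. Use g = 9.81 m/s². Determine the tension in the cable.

Take axes along and perpendicular to the incline. Weight components: W sin 14° = 113.7 N down-slope, W cos 14° = 455.9 N into the surface.
Along incline: T cos 6° = W sin 14° → T = 114.3 N.
Perpendicular: N = W cos 14° − T sin 6° = 444 N.

T ≈ 114 N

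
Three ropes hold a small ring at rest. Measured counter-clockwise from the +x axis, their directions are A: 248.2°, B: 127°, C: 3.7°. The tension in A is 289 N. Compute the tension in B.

T_B ≈ 312 N

Resolve: ΣF_x = 289 cos 248.2° + T_B cos 127° + T_C cos 3.7° = 0.
        ΣF_y = 289 sin 248.2° + T_B sin 127° + T_C sin 3.7° = 0.
The known terms sum to (-107.3, -268.3) N, so -0.6018 T_B + 0.9979 T_C = 107.3 and 0.7986 T_B + 0.0645 T_C = 268.3.
Solving simultaneously: T_B = 312.1 N, T_C = 295.8 N.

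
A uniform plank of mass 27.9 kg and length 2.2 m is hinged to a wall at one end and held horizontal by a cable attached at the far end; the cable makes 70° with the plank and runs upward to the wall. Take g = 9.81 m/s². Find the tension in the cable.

T ≈ 146 N

Take torques about the hinge: T sin 70° · 2.2 = 27.9×9.81×1.1 = 301.07 N·m.
So T = 301.07 / (0.9397 × 2.2) = 145.63 N.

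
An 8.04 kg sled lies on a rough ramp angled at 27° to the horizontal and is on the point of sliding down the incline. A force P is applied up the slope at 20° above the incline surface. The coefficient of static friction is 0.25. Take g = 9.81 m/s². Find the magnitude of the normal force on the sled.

N ≈ 63 N

On the verge of sliding down the incline, friction equals μN and acts up the slope.
Perpendicular: N + P sin 20° = W cos 27° = 70.28 N.
Along incline: P cos 20° + μN = W sin 27° with W sin 27° = 35.81 N.
Solving the pair for P and N: P = 21.35 N, N = 62.97 N (and f = μN = 15.74 N).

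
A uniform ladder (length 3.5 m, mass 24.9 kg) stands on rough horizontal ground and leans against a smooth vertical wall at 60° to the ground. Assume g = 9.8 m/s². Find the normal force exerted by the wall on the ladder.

Torques about the foot: N_wall · 3.5 sin 60° = 24.9×9.8×1.75 cos 60° → N_wall = 70.443 N.

N_wall ≈ 70.4 N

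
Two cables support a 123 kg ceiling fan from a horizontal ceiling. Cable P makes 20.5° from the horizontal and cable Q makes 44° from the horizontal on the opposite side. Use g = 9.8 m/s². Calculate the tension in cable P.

Weight W = 123 × 9.8 = 1205 N acts straight down.
Horizontal: T_P cos 20.5° = T_Q cos 44°  →  T_Q = 1.302 T_P.
Vertical: T_P sin 20.5° + T_Q sin 44° = 1205.
Substituting the horizontal relation into the vertical equation gives 1.255 T_P = 1205, so T_P = 960.7 N.

T_P ≈ 961 N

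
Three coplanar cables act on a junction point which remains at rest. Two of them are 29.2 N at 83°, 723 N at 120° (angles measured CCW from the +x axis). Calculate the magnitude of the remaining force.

F ≈ 747 N

Sum the known components: ΣF_x = -357.9 N, ΣF_y = 655.1 N.
For equilibrium the remaining force must supply (−ΣF_x, −ΣF_y) = (357.9, -655.1) N.
Magnitude = √((357.9)² + (-655.1)²) = 746.5 N; direction = atan2(-655.1, 357.9) = 298.7°.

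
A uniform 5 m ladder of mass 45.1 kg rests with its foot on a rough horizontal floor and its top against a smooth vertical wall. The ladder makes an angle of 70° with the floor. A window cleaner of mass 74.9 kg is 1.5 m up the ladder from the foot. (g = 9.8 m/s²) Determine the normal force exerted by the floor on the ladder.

N_floor ≈ 1180 N

ΣF_y = 0: N_floor = 45.1×9.8 + 74.9×9.8 = 1176 N.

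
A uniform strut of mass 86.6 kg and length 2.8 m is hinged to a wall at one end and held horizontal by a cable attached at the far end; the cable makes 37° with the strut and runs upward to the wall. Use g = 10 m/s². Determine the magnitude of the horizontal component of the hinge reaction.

Take torques about the hinge: T sin 37° · 2.8 = 86.6×10×1.4 = 1212.4 N·m.
So T = 1212.4 / (0.6018 × 2.8) = 719.49 N.
ΣF_x = 0: H_x = T cos 37° = 574.61 N.

H_x ≈ 575 N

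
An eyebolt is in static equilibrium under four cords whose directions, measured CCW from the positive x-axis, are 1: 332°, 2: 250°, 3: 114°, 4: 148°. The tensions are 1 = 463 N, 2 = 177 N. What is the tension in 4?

T_4 ≈ 290 N

Resolve: ΣF_x = 463 cos 332° + 177 cos 250° + T_3 cos 114° + T_4 cos 148° = 0.
        ΣF_y = 463 sin 332° + 177 sin 250° + T_3 sin 114° + T_4 sin 148° = 0.
The known terms sum to (348.3, -383.7) N, so -0.4067 T_3 − 0.8480 T_4 = -348.3 and 0.9135 T_3 + 0.5299 T_4 = 383.7.
Solving simultaneously: T_3 = 251.9 N, T_4 = 289.9 N.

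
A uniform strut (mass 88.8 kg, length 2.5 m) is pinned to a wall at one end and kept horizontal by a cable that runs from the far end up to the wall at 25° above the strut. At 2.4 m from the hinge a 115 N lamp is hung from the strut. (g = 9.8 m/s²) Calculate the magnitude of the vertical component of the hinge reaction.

Take torques about the hinge: T sin 25° · 2.5 = 88.8×9.8×1.25 + 115×2.4 = 1363.8 N·m.
So T = 1363.8 / (0.4226 × 2.5) = 1290.8 N.
ΣF_y = 0: H_y = (88.8×9.8 + 115) − T sin 25° = 985.24 − 545.52 = 439.72 N.

|H_y| ≈ 440 N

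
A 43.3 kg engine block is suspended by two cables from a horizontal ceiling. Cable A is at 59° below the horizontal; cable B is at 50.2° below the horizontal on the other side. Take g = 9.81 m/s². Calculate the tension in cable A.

T_A ≈ 288 N

Weight W = 43.3 × 9.81 = 424.8 N acts straight down.
Horizontal: T_A cos 59° = T_B cos 50.2°  →  T_B = 0.8046 T_A.
Vertical: T_A sin 59° + T_B sin 50.2° = 424.8.
Substituting the horizontal relation into the vertical equation gives 1.475 T_A = 424.8, so T_A = 287.9 N.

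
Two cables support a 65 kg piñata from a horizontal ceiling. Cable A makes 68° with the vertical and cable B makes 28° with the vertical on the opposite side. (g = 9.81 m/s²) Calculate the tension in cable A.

T_A ≈ 301 N

Angles from the horizontal: cable A is 90° − 68° = 22°, cable B is 90° − 28° = 62°.
Weight W = 65 × 9.81 = 637.6 N acts straight down.
Horizontal: T_A cos 22° = T_B cos 62°  →  T_B = 1.975 T_A.
Vertical: T_A sin 22° + T_B sin 62° = 637.6.
Substituting the horizontal relation into the vertical equation gives 2.118 T_A = 637.6, so T_A = 301 N.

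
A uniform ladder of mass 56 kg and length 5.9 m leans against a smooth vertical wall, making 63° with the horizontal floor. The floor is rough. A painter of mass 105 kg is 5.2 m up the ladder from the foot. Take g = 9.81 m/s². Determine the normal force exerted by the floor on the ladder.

ΣF_y = 0: N_floor = 56×9.81 + 105×9.81 = 1579.4 N.

N_floor ≈ 1580 N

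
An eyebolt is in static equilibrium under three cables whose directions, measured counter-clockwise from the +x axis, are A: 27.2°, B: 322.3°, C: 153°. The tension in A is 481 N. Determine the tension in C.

Resolve: ΣF_x = 481 cos 27.2° + T_B cos 322.3° + T_C cos 153° = 0.
        ΣF_y = 481 sin 27.2° + T_B sin 322.3° + T_C sin 153° = 0.
The known terms sum to (427.8, 219.9) N, so 0.7912 T_B − 0.8910 T_C = -427.8 and -0.6115 T_B + 0.4540 T_C = -219.9.
Solving simultaneously: T_B = 2101 N, T_C = 2346 N.

T_C ≈ 2350 N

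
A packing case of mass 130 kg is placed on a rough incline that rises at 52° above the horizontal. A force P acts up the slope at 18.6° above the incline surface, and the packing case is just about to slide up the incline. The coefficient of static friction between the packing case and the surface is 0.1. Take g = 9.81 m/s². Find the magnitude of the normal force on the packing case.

On the verge of sliding up the incline, friction equals μN and acts down the slope.
Perpendicular: N + P sin 18.6° = W cos 52° = 785.2 N.
Along incline: P cos 18.6° = W sin 52° + μN  with W sin 52° = 1005 N.
Solving the pair for P and N: P = 1106 N, N = 432.4 N (and f = μN = 43.24 N).

N ≈ 432 N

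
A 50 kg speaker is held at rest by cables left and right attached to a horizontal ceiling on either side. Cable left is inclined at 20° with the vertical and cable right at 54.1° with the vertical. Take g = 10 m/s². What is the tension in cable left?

T_left ≈ 421 N

Angles from the horizontal: cable left is 90° − 20° = 70°, cable right is 90° − 54.1° = 35.9°.
Weight W = 50 × 10 = 500 N acts straight down.
Horizontal: T_left cos 70° = T_right cos 35.9°  →  T_right = 0.4222 T_left.
Vertical: T_left sin 70° + T_right sin 35.9° = 500.
Substituting the horizontal relation into the vertical equation gives 1.187 T_left = 500, so T_left = 421.1 N.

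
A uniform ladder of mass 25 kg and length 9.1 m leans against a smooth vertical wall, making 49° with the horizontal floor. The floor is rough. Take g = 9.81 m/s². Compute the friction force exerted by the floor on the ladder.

Torques about the foot: N_wall · 9.1 sin 49° = 25×9.81×4.55 cos 49° → N_wall = 106.6 N.
ΣF_x = 0: f_floor = N_wall = 106.6 N.

f ≈ 107 N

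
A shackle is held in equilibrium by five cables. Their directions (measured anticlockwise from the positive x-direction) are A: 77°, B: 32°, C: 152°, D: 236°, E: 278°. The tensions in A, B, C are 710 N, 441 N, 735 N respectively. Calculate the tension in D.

Resolve: ΣF_x = 710 cos 77° + 441 cos 32° + 735 cos 152° + T_D cos 236° + T_E cos 278° = 0.
        ΣF_y = 710 sin 77° + 441 sin 32° + 735 sin 152° + T_D sin 236° + T_E sin 278° = 0.
The known terms sum to (-115.3, 1271) N, so -0.5592 T_D + 0.1392 T_E = 115.3 and -0.8290 T_D − 0.9903 T_E = -1271.
Solving simultaneously: T_D = 93.68 N, T_E = 1205 N.

T_D ≈ 93.7 N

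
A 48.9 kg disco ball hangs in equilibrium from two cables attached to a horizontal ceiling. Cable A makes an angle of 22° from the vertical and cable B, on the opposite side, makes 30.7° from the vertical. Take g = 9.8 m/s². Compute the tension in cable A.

T_A ≈ 308 N

Angles from the horizontal: cable A is 90° − 22° = 68°, cable B is 90° − 30.7° = 59.3°.
Weight W = 48.9 × 9.8 = 479.2 N acts straight down.
Horizontal: T_A cos 68° = T_B cos 59.3°  →  T_B = 0.7337 T_A.
Vertical: T_A sin 68° + T_B sin 59.3° = 479.2.
Substituting the horizontal relation into the vertical equation gives 1.558 T_A = 479.2, so T_A = 307.6 N.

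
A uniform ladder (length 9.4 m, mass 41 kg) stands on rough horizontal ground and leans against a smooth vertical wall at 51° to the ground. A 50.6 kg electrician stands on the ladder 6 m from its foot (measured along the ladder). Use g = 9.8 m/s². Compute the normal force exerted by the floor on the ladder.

N_floor ≈ 898 N

ΣF_y = 0: N_floor = 41×9.8 + 50.6×9.8 = 897.68 N.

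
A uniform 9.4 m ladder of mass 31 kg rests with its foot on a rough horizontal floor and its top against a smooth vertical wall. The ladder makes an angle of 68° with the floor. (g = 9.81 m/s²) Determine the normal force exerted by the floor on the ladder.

ΣF_y = 0: N_floor = 31×9.81 = 304.11 N.

N_floor ≈ 304 N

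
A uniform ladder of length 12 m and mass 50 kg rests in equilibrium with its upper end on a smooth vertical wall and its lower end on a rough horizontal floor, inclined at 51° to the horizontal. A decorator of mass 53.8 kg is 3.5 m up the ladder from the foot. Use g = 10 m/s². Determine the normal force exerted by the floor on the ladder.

N_floor ≈ 1040 N

ΣF_y = 0: N_floor = 50×10 + 53.8×10 = 1038 N.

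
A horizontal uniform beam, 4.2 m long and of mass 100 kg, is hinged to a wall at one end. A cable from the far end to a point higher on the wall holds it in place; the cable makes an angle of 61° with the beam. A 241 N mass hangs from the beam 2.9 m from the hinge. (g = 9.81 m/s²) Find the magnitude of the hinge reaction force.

Take torques about the hinge: T sin 61° · 4.2 = 100×9.81×2.1 + 241×2.9 = 2759 N·m.
So T = 2759 / (0.8746 × 4.2) = 751.07 N.
ΣF_x = 0: H_x = T cos 61° = 364.13 N.
ΣF_y = 0: H_y = (100×9.81 + 241) − T sin 61° = 1222 − 656.9 = 565.1 N.
|H| = √(H_x² + H_y²) = √((364.13)² + (565.1)²) = 672.25 N.

|H| ≈ 672 N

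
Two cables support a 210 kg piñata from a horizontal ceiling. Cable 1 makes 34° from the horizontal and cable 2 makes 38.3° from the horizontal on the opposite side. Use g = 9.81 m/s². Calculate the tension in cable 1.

T_1 ≈ 1700 N

Weight W = 210 × 9.81 = 2060 N acts straight down.
Horizontal: T_1 cos 34° = T_2 cos 38.3°  →  T_2 = 1.056 T_1.
Vertical: T_1 sin 34° + T_2 sin 38.3° = 2060.
Substituting the horizontal relation into the vertical equation gives 1.214 T_1 = 2060, so T_1 = 1697 N.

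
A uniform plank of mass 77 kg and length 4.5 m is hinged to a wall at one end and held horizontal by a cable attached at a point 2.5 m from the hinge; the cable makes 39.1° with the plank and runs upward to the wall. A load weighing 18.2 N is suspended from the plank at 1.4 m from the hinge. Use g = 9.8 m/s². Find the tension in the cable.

T ≈ 1090 N

Take torques about the hinge: T sin 39.1° · 2.5 = 77×9.8×2.25 + 18.2×1.4 = 1723.3 N·m.
So T = 1723.3 / (0.6307 × 2.5) = 1093 N.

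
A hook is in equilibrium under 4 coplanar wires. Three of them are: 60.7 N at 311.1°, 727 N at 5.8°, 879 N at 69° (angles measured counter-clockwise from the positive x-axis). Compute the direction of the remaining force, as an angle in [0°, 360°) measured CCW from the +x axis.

θ ≈ 218°

Sum the known components: ΣF_x = 1078 N, ΣF_y = 848.3 N.
For equilibrium the remaining force must supply (−ΣF_x, −ΣF_y) = (-1078, -848.3) N.
Magnitude = √((-1078)² + (-848.3)²) = 1372 N; direction = atan2(-848.3, -1078) = 218.2°.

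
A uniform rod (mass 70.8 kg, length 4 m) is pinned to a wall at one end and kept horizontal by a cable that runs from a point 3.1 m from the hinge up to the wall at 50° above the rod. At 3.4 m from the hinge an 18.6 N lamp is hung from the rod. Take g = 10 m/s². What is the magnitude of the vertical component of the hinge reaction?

Take torques about the hinge: T sin 50° · 3.1 = 70.8×10×2 + 18.6×3.4 = 1479.2 N·m.
So T = 1479.2 / (0.7660 × 3.1) = 622.91 N.
ΣF_y = 0: H_y = (70.8×10 + 18.6) − T sin 50° = 726.6 − 477.17 = 249.43 N.

|H_y| ≈ 249 N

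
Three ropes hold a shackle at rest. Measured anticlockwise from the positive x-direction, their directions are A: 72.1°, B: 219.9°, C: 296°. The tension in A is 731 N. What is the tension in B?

Resolve: ΣF_x = 731 cos 72.1° + T_B cos 219.9° + T_C cos 296° = 0.
        ΣF_y = 731 sin 72.1° + T_B sin 219.9° + T_C sin 296° = 0.
The known terms sum to (224.7, 695.6) N, so -0.7672 T_B + 0.4384 T_C = -224.7 and -0.6414 T_B − 0.8988 T_C = -695.6.
Solving simultaneously: T_B = 522.2 N, T_C = 401.3 N.

T_B ≈ 522 N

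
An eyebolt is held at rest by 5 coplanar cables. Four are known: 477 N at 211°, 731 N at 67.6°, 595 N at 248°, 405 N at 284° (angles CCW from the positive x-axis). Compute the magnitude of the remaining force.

Sum the known components: ΣF_x = -255.2 N, ΣF_y = -514.5 N.
For equilibrium the remaining force must supply (−ΣF_x, −ΣF_y) = (255.2, 514.5) N.
Magnitude = √((255.2)² + (514.5)²) = 574.3 N; direction = atan2(514.5, 255.2) = 63.6°.

F ≈ 574 N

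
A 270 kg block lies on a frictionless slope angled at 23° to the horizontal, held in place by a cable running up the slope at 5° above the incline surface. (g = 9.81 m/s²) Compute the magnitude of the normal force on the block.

N ≈ 2350 N

Take axes along and perpendicular to the incline. Weight components: W sin 23° = 1035 N down-slope, W cos 23° = 2438 N into the surface.
Along incline: T cos 5° = W sin 23° → T = 1039 N.
Perpendicular: N = W cos 23° − T sin 5° = 2348 N.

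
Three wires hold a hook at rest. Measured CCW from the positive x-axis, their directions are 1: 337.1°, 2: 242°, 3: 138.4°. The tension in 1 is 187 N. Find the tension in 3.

Resolve: ΣF_x = 187 cos 337.1° + T_2 cos 242° + T_3 cos 138.4° = 0.
        ΣF_y = 187 sin 337.1° + T_2 sin 242° + T_3 sin 138.4° = 0.
The known terms sum to (172.3, -72.77) N, so -0.4695 T_2 − 0.7478 T_3 = -172.3 and -0.8829 T_2 + 0.6639 T_3 = 72.77.
Solving simultaneously: T_2 = 61.68 N, T_3 = 191.6 N.

T_3 ≈ 192 N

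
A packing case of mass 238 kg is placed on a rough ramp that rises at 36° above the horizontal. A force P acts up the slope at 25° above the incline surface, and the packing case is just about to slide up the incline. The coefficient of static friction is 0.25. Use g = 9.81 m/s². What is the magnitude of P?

On the verge of sliding up the incline, friction equals μN and acts down the slope.
Perpendicular: N + P sin 25° = W cos 36° = 1889 N.
Along incline: P cos 25° = W sin 36° + μN  with W sin 36° = 1372 N.
Solving the pair for P and N: P = 1823 N, N = 1119 N (and f = μN = 279.6 N).

P ≈ 1820 N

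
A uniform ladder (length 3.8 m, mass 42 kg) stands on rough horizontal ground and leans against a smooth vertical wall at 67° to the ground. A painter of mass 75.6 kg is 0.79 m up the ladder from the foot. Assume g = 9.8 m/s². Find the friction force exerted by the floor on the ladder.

f ≈ 153 N

Torques about the foot: N_wall · 3.8 sin 67° = 42×9.8×1.9 cos 67° + 75.6×9.8×0.79 cos 67° → N_wall = 152.74 N.
ΣF_x = 0: f_floor = N_wall = 152.74 N.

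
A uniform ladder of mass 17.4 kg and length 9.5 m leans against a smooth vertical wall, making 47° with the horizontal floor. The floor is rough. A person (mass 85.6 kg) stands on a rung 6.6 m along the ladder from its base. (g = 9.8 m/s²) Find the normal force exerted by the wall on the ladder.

Torques about the foot: N_wall · 9.5 sin 47° = 17.4×9.8×4.75 cos 47° + 85.6×9.8×6.6 cos 47° → N_wall = 622.98 N.

N_wall ≈ 623 N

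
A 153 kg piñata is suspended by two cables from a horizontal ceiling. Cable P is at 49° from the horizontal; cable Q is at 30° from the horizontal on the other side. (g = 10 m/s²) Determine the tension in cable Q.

Weight W = 153 × 10 = 1530 N acts straight down.
Horizontal: T_P cos 49° = T_Q cos 30°  →  T_P = 1.32 T_Q.
Vertical: T_P sin 49° + T_Q sin 30° = 1530.
Substituting the horizontal relation into the vertical equation gives 1.496 T_Q = 1530, so T_Q = 1023 N.

T_Q ≈ 1020 N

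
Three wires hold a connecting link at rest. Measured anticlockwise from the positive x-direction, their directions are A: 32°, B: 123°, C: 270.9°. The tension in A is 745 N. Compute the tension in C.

Resolve: ΣF_x = 745 cos 32° + T_B cos 123° + T_C cos 270.9° = 0.
        ΣF_y = 745 sin 32° + T_B sin 123° + T_C sin 270.9° = 0.
The known terms sum to (631.8, 394.8) N, so -0.5446 T_B + 0.0157 T_C = -631.8 and 0.8387 T_B − 0.9999 T_C = -394.8.
Solving simultaneously: T_B = 1200 N, T_C = 1402 N.

T_C ≈ 1400 N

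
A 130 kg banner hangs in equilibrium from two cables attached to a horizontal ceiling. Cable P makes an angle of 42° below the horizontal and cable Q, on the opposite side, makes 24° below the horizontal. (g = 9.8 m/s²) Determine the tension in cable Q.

Weight W = 130 × 9.8 = 1274 N acts straight down.
Horizontal: T_P cos 42° = T_Q cos 24°  →  T_P = 1.229 T_Q.
Vertical: T_P sin 42° + T_Q sin 24° = 1274.
Substituting the horizontal relation into the vertical equation gives 1.229 T_Q = 1274, so T_Q = 1036 N.

T_Q ≈ 1040 N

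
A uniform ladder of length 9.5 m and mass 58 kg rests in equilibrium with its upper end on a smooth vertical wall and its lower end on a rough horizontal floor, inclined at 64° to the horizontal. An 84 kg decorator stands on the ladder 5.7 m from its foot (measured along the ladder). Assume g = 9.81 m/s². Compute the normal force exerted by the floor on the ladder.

ΣF_y = 0: N_floor = 58×9.81 + 84×9.81 = 1393 N.

N_floor ≈ 1390 N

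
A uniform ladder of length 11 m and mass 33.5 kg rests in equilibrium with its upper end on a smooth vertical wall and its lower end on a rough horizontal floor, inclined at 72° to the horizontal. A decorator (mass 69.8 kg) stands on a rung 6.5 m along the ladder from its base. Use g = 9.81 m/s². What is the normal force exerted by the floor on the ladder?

ΣF_y = 0: N_floor = 33.5×9.81 + 69.8×9.81 = 1013.4 N.

N_floor ≈ 1010 N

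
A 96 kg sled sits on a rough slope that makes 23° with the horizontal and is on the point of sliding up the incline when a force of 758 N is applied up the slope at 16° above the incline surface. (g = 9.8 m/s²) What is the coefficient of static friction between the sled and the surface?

μ ≈ 0.549

On the verge of sliding up the incline, friction is at its maximum μN and acts down the slope.
Perpendicular to incline: N = W cos 23° − P sin 16° = 866 − 208.9 = 657.1 N.
Along incline: P cos 16° − μN = W sin 23° → μ = −(W sin 23° − P cos 16°) / N = 0.5495.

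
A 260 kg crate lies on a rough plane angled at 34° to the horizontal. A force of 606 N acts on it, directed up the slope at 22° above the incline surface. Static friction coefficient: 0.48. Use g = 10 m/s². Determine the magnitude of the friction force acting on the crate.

Axes along / perpendicular to the incline. W sin 34° = 1454 N down-slope; W cos 34° = 2155 N into the surface.
Perpendicular: N = W cos 34° − P sin 22° = 2155 − 227 = 1928 N.
Along incline: P cos 22° + f = W sin 34° (friction acts up-slope) → f = 1454 − 561.9 = 892 N.
|f| = 892 N ≤ μN = 925.7 N, so the crate is indeed static.

f ≈ 892 N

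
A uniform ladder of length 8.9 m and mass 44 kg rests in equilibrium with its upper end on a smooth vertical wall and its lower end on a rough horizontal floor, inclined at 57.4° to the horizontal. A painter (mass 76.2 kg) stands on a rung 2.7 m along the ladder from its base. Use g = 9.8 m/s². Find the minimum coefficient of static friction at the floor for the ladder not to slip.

μ_min ≈ 0.240

ΣF_y = 0: N_floor = 44×9.8 + 76.2×9.8 = 1178 N.
Torques about the foot: N_wall · 8.9 sin 57.4° = 44×9.8×4.45 cos 57.4° + 76.2×9.8×2.7 cos 57.4° → N_wall = 282.76 N.
ΣF_x = 0: f_floor = N_wall = 282.76 N.
μ_min = f_floor / N_floor = 282.76 / 1178 = 0.24.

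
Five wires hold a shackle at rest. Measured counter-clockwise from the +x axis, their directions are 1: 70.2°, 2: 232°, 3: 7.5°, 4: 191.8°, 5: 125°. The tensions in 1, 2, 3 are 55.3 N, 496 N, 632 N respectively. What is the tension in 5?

Resolve: ΣF_x = 55.3 cos 70.2° + 496 cos 232° + 632 cos 7.5° + T_4 cos 191.8° + T_5 cos 125° = 0.
        ΣF_y = 55.3 sin 70.2° + 496 sin 232° + 632 sin 7.5° + T_4 sin 191.8° + T_5 sin 125° = 0.
The known terms sum to (340, -256.3) N, so -0.9789 T_4 − 0.5736 T_5 = -340 and -0.2045 T_4 + 0.8192 T_5 = 256.3.
Solving simultaneously: T_4 = 143 N, T_5 = 348.6 N.

T_5 ≈ 349 N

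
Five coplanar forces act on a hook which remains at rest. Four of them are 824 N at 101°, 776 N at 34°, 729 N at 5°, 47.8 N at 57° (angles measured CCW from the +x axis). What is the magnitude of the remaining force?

Sum the known components: ΣF_x = 1238 N, ΣF_y = 1346 N.
For equilibrium the remaining force must supply (−ΣF_x, −ΣF_y) = (-1238, -1346) N.
Magnitude = √((-1238)² + (-1346)²) = 1829 N; direction = atan2(-1346, -1238) = 227.4°.

F ≈ 1830 N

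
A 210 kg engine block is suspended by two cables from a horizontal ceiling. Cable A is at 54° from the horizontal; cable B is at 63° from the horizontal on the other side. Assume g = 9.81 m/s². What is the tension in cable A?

T_A ≈ 1050 N

Weight W = 210 × 9.81 = 2060 N acts straight down.
Horizontal: T_A cos 54° = T_B cos 63°  →  T_B = 1.295 T_A.
Vertical: T_A sin 54° + T_B sin 63° = 2060.
Substituting the horizontal relation into the vertical equation gives 1.963 T_A = 2060, so T_A = 1050 N.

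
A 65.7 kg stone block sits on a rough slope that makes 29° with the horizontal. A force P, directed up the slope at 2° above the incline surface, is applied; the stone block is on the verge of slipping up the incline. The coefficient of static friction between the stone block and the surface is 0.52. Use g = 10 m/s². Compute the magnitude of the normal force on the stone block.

On the verge of sliding up the incline, friction equals μN and acts down the slope.
Perpendicular: N + P sin 2° = W cos 29° = 574.6 N.
Along incline: P cos 2° = W sin 29° + μN  with W sin 29° = 318.5 N.
Solving the pair for P and N: P = 606.7 N, N = 553.5 N (and f = μN = 287.8 N).

N ≈ 553 N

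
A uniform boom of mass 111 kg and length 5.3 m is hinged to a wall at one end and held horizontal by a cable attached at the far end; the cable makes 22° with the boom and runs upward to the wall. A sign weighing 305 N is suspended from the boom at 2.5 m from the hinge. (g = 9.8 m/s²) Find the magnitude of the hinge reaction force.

|H| ≈ 1840 N

Take torques about the hinge: T sin 22° · 5.3 = 111×9.8×2.65 + 305×2.5 = 3645.2 N·m.
So T = 3645.2 / (0.3746 × 5.3) = 1836 N.
ΣF_x = 0: H_x = T cos 22° = 1702.3 N.
ΣF_y = 0: H_y = (111×9.8 + 305) − T sin 22° = 1392.8 − 687.77 = 705.03 N.
|H| = √(H_x² + H_y²) = √((1702.3)² + (705.03)²) = 1842.5 N.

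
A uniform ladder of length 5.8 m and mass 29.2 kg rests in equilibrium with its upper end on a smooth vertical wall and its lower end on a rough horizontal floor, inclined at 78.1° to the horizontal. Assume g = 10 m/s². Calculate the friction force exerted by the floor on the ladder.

Torques about the foot: N_wall · 5.8 sin 78.1° = 29.2×10×2.9 cos 78.1° → N_wall = 30.767 N.
ΣF_x = 0: f_floor = N_wall = 30.767 N.

f ≈ 30.8 N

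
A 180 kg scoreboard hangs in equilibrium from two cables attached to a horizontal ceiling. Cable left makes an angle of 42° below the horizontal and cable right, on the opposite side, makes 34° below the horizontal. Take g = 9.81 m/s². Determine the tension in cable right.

T_right ≈ 1350 N

Weight W = 180 × 9.81 = 1766 N acts straight down.
Horizontal: T_left cos 42° = T_right cos 34°  →  T_left = 1.116 T_right.
Vertical: T_left sin 42° + T_right sin 34° = 1766.
Substituting the horizontal relation into the vertical equation gives 1.306 T_right = 1766, so T_right = 1352 N.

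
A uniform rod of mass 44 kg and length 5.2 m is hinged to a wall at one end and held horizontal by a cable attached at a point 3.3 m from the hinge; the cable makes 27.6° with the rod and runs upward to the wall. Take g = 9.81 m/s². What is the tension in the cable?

Take torques about the hinge: T sin 27.6° · 3.3 = 44×9.81×2.6 = 1122.3 N·m.
So T = 1122.3 / (0.4633 × 3.3) = 734.04 N.

T ≈ 734 N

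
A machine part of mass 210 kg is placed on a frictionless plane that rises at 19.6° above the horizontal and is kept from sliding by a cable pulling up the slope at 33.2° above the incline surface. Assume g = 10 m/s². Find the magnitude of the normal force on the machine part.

Take axes along and perpendicular to the incline. Weight components: W sin 19.6° = 704.4 N down-slope, W cos 19.6° = 1978 N into the surface.
Along incline: T cos 33.2° = W sin 19.6° → T = 841.9 N.
Perpendicular: N = W cos 19.6° − T sin 33.2° = 1517 N.

N ≈ 1520 N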